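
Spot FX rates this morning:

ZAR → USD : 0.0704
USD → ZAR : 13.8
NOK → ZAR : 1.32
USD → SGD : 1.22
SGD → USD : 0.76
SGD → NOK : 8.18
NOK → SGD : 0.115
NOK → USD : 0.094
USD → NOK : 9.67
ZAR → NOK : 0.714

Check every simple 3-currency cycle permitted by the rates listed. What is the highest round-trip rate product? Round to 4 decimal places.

USD→SGD→NOK→USD: 1.22 × 8.18 × 0.094 = 0.93808
USD→ZAR→NOK→USD: 13.8 × 0.714 × 0.094 = 0.92620
USD→NOK→ZAR→USD: 9.67 × 1.32 × 0.0704 = 0.89861
USD→NOK→SGD→USD: 9.67 × 0.115 × 0.76 = 0.84516
Maximum is USD→SGD→NOK→USD at 0.9381; no arbitrage — every cycle loses value.

0.9381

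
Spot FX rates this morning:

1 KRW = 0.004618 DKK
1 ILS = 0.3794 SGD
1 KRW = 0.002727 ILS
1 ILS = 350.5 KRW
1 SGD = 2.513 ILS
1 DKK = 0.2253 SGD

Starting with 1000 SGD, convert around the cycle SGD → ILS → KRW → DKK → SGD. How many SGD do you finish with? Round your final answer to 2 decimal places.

916.42

1000 SGD × 2.513 = 2513 ILS
2513 ILS × 350.5 = 880806.5 KRW
880806.5 KRW × 0.004618 = 4067.564417 DKK
4067.564417 DKK × 0.2253 = 916.4222631501 SGD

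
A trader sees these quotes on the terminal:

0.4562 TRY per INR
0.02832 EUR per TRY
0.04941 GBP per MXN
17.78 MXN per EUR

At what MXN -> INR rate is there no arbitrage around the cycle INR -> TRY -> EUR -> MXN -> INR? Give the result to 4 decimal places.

Known legs of the cycle: 0.4562 × 0.02832 × 17.78 = 0.22971020352
For no arbitrage the full-cycle product must be 1, so the missing rate is 1 / 0.22971020352 ≈ 4.353311.

4.3533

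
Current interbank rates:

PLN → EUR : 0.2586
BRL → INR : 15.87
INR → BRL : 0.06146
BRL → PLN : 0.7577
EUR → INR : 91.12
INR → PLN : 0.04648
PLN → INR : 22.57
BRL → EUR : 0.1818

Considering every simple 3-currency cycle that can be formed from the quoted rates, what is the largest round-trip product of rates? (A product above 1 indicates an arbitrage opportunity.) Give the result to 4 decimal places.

1.0952

INR→PLN→EUR→INR: 0.04648 × 0.2586 × 91.12 = 1.09524
INR→BRL→PLN→INR: 0.06146 × 0.7577 × 22.57 = 1.05105
INR→BRL→EUR→INR: 0.06146 × 0.1818 × 91.12 = 1.01812
Maximum is INR→PLN→EUR→INR at 1.0952; arbitrage exists.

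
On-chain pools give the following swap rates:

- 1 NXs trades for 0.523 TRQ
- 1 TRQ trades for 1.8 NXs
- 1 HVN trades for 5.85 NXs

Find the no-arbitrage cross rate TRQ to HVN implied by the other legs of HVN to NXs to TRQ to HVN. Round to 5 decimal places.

0.32685

Known legs of the cycle: 5.85 × 0.523 = 3.05955
For no arbitrage the full-cycle product must be 1, so the missing rate is 1 / 3.05955 ≈ 0.3268455.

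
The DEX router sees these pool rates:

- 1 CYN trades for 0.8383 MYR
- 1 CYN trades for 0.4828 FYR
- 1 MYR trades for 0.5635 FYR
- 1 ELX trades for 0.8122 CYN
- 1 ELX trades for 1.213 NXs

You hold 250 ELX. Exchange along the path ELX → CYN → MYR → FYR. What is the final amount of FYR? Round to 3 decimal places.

250 ELX × 0.8122 = 203.05 CYN
203.05 CYN × 0.8383 = 170.216815 MYR
170.216815 MYR × 0.5635 = 95.9171752525 FYR

95.917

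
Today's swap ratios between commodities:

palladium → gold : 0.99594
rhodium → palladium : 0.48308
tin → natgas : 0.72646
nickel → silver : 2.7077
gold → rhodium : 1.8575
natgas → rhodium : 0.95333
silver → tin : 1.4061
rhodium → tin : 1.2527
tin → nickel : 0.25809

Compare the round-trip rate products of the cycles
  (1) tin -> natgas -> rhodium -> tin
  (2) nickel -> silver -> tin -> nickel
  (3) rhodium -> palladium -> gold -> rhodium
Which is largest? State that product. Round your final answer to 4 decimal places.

0.9826

(1) 0.72646 × 0.95333 × 1.2527 = 0.86757
(2) 2.7077 × 1.4061 × 0.25809 = 0.98263
(3) 0.48308 × 0.99594 × 1.8575 = 0.89368
Highest is cycle (2) at 0.9826 (≤1, no arbitrage).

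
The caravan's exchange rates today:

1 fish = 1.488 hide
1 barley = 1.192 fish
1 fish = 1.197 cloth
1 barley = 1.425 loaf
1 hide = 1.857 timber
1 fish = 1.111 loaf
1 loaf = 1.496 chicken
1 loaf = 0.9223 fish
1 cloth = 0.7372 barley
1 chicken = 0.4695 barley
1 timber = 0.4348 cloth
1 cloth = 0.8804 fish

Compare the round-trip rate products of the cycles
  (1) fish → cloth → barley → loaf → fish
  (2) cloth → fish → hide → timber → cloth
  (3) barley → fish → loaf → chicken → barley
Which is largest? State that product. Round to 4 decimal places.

(1) 1.197 × 0.7372 × 1.425 × 0.9223 = 1.15976
(2) 0.8804 × 1.488 × 1.857 × 0.4348 = 1.05775
(3) 1.192 × 1.111 × 1.496 × 0.4695 = 0.93016
Highest is cycle (1) at 1.1598 (>1, arbitrage).

1.1598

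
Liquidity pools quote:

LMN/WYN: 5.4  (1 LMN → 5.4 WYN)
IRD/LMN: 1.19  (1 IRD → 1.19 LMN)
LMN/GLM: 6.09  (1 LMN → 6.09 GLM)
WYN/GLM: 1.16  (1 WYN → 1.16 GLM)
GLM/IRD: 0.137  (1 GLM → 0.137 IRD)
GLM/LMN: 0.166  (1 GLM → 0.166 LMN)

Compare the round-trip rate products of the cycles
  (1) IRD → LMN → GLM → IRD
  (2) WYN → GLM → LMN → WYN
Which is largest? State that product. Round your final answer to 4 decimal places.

(1) 1.19 × 6.09 × 0.137 = 0.99285
(2) 1.16 × 0.166 × 5.4 = 1.03982
Highest is cycle (2) at 1.0398 (>1, arbitrage).

1.0398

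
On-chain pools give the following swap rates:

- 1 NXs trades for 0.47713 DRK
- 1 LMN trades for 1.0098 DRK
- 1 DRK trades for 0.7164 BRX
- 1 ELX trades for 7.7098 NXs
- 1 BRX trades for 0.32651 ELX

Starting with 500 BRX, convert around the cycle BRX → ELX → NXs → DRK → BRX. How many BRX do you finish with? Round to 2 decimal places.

430.23

500 BRX × 0.32651 = 163.255 ELX
163.255 ELX × 7.7098 = 1258.663399 NXs
1258.663399 NXs × 0.47713 = 600.54606756487 DRK
600.54606756487 DRK × 0.7164 = 430.231202803472868 BRX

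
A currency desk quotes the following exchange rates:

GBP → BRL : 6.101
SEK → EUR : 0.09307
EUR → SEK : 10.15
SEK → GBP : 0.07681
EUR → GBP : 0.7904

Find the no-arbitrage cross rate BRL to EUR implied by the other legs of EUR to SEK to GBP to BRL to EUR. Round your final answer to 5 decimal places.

Known legs of the cycle: 10.15 × 0.07681 × 6.101 = 4.7564707715
For no arbitrage the full-cycle product must be 1, so the missing rate is 1 / 4.7564707715 ≈ 0.2102399.

0.21024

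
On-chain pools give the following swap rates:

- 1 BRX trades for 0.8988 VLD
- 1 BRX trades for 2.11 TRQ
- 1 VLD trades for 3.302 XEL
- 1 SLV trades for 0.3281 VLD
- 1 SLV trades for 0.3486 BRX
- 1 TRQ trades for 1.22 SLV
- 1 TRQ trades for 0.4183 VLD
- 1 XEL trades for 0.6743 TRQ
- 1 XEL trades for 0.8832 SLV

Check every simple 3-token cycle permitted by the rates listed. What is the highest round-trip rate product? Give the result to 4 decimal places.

0.9568

XEL→SLV→VLD→XEL: 0.8832 × 0.3281 × 3.302 = 0.95685
XEL→TRQ→VLD→XEL: 0.6743 × 0.4183 × 3.302 = 0.93136
TRQ→SLV→BRX→TRQ: 1.22 × 0.3486 × 2.11 = 0.89737
Maximum is XEL→SLV→VLD→XEL at 0.9568; no arbitrage — every cycle loses value.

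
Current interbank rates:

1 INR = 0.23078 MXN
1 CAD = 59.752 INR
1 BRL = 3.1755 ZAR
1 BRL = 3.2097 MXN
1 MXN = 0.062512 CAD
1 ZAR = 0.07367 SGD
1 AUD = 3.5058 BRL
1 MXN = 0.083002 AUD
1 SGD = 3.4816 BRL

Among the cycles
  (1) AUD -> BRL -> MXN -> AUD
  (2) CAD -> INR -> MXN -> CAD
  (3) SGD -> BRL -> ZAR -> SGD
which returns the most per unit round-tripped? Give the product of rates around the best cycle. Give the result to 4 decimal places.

(1) 3.5058 × 3.2097 × 0.083002 = 0.93399
(2) 59.752 × 0.23078 × 0.062512 = 0.86201
(3) 3.4816 × 3.1755 × 0.07367 = 0.81448
Highest is cycle (1) at 0.9340 (≤1, no arbitrage).

0.9340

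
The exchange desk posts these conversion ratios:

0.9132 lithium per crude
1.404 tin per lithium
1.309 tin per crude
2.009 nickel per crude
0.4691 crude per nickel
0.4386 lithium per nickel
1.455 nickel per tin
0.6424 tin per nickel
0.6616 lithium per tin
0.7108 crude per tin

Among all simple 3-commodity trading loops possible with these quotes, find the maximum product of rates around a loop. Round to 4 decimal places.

crude→nickel→tin→crude: 2.009 × 0.6424 × 0.7108 = 0.91735
crude→lithium→tin→crude: 0.9132 × 1.404 × 0.7108 = 0.91134
lithium→tin→nickel→lithium: 1.404 × 1.455 × 0.4386 = 0.89598
crude→tin→nickel→crude: 1.309 × 1.455 × 0.4691 = 0.89345
Maximum is crude→nickel→tin→crude at 0.9173; no arbitrage — every cycle loses value.

0.9173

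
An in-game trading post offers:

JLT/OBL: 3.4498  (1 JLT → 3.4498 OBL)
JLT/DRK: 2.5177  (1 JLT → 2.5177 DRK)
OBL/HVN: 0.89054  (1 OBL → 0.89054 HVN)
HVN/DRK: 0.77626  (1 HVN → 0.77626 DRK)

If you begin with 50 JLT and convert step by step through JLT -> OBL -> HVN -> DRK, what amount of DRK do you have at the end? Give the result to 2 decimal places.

50 JLT × 3.4498 = 172.49 OBL
172.49 OBL × 0.89054 = 153.6092446 HVN
153.6092446 HVN × 0.77626 = 119.240712213196 DRK

119.24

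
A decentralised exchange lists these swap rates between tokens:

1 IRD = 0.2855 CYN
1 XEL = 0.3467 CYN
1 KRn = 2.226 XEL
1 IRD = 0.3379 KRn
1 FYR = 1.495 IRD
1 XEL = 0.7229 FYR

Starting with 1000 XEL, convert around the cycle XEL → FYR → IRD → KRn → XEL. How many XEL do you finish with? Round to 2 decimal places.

812.89

1000 XEL × 0.7229 = 722.9 FYR
722.9 FYR × 1.495 = 1080.7355 IRD
1080.7355 IRD × 0.3379 = 365.18052545 KRn
365.18052545 KRn × 2.226 = 812.8918496517 XEL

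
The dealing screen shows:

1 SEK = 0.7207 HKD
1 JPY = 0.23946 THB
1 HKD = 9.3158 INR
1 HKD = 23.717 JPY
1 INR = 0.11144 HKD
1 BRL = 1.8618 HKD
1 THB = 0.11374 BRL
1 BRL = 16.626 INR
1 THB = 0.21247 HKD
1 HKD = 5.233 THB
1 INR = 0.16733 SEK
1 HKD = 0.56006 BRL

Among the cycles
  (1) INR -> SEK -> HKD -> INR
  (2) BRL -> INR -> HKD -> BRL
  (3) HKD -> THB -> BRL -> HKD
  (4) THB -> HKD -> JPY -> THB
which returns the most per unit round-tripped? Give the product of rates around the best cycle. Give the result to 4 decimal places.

1.2067

(1) 0.16733 × 0.7207 × 9.3158 = 1.12344
(2) 16.626 × 0.11144 × 0.56006 = 1.03768
(3) 5.233 × 0.11374 × 1.8618 = 1.10815
(4) 0.21247 × 23.717 × 0.23946 = 1.20668
Highest is cycle (4) at 1.2067 (>1, arbitrage).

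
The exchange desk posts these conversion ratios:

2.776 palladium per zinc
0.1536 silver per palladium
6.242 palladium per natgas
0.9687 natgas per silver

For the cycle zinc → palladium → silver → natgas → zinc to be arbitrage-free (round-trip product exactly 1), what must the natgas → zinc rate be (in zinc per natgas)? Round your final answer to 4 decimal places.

Known legs of the cycle: 2.776 × 0.1536 × 0.9687 = 0.41304748032
For no arbitrage the full-cycle product must be 1, so the missing rate is 1 / 0.41304748032 ≈ 2.421029.

2.4210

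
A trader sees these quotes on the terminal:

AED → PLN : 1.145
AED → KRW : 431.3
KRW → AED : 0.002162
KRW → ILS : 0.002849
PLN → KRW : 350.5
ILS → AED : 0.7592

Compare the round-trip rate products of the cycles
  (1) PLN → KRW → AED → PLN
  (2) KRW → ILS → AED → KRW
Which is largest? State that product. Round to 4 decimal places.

(1) 350.5 × 0.002162 × 1.145 = 0.86766
(2) 0.002849 × 0.7592 × 431.3 = 0.93288
Highest is cycle (2) at 0.9329 (≤1, no arbitrage).

0.9329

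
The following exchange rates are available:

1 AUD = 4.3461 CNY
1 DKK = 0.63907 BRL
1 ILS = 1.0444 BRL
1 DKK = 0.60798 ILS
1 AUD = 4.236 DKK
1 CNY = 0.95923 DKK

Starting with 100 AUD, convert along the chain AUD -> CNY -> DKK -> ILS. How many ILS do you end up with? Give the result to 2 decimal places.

253.46

100 AUD × 4.3461 = 434.61 CNY
434.61 CNY × 0.95923 = 416.8909503 DKK
416.8909503 DKK × 0.60798 = 253.461359963394 ILS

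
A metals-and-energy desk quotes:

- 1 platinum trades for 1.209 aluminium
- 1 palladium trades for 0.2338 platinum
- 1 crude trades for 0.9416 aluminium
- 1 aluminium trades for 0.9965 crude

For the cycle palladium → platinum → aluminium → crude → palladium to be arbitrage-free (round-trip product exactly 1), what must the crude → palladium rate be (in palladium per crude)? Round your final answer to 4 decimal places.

Known legs of the cycle: 0.2338 × 1.209 × 0.9965 = 0.2816748753
For no arbitrage the full-cycle product must be 1, so the missing rate is 1 / 0.2816748753 ≈ 3.550192.

3.5502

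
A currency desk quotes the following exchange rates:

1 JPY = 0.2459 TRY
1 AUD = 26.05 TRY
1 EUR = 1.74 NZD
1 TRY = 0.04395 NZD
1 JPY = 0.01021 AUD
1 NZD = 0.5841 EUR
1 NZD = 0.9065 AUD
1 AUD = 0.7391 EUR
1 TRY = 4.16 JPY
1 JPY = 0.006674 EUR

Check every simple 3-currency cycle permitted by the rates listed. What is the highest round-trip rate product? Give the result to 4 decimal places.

1.1658

EUR→NZD→AUD→EUR: 1.74 × 0.9065 × 0.7391 = 1.16579
JPY→AUD→TRY→JPY: 0.01021 × 26.05 × 4.16 = 1.10644
AUD→TRY→NZD→AUD: 26.05 × 0.04395 × 0.9065 = 1.03785
Maximum is EUR→NZD→AUD→EUR at 1.1658; arbitrage exists.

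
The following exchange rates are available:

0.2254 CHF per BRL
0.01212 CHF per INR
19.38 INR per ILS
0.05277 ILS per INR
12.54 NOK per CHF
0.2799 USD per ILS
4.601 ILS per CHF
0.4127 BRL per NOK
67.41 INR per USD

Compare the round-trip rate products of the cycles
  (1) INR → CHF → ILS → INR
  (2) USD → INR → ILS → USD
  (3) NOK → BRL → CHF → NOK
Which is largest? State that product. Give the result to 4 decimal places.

(1) 0.01212 × 4.601 × 19.38 = 1.08071
(2) 67.41 × 0.05277 × 0.2799 = 0.99567
(3) 0.4127 × 0.2254 × 12.54 = 1.16650
Highest is cycle (3) at 1.1665 (>1, arbitrage).

1.1665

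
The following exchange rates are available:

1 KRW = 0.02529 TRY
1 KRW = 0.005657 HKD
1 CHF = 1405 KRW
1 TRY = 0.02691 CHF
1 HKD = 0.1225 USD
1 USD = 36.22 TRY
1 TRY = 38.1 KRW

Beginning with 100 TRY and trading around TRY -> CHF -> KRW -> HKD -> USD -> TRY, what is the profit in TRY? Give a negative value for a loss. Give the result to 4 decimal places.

-5.1012

100 TRY × 0.02691 = 2.691 CHF
2.691 CHF × 1405 = 3780.855 KRW
3780.855 KRW × 0.005657 = 21.388296735 HKD
21.388296735 HKD × 0.1225 = 2.6200663500375 USD
2.6200663500375 USD × 36.22 = 94.89880319835825 TRY
Net change: 94.89880319835825 − 100 = -5.10119680164175 TRY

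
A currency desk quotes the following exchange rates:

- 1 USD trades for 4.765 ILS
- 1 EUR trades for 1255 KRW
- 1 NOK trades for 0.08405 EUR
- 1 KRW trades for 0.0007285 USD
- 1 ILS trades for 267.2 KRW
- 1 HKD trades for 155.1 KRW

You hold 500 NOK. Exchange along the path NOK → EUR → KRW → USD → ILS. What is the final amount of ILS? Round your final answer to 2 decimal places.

183.08

500 NOK × 0.08405 = 42.025 EUR
42.025 EUR × 1255 = 52741.375 KRW
52741.375 KRW × 0.0007285 = 38.4220916875 USD
38.4220916875 USD × 4.765 = 183.0812668909375 ILS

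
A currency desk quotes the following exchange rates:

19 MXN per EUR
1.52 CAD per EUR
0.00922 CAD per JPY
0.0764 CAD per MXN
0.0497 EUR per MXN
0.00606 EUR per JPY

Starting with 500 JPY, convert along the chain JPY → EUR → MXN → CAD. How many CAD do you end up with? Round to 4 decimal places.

4.3983

500 JPY × 0.00606 = 3.03 EUR
3.03 EUR × 19 = 57.57 MXN
57.57 MXN × 0.0764 = 4.398348 CAD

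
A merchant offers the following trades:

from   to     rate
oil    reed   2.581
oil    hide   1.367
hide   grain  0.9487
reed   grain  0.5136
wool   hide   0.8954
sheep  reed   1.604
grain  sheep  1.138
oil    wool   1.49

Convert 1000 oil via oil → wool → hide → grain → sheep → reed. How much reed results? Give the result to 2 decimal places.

1000 oil × 1.49 = 1490 wool
1490 wool × 0.8954 = 1334.146 hide
1334.146 hide × 0.9487 = 1265.7043102 grain
1265.7043102 grain × 1.138 = 1440.3715050076 sheep
1440.3715050076 sheep × 1.604 = 2310.3558940321904 reed

2310.36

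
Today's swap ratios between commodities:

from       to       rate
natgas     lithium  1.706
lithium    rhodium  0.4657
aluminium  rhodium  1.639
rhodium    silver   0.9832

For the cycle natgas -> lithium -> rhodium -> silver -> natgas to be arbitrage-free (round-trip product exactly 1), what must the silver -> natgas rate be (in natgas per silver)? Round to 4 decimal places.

Known legs of the cycle: 1.706 × 0.4657 × 0.9832 = 0.78113686544
For no arbitrage the full-cycle product must be 1, so the missing rate is 1 / 0.78113686544 ≈ 1.280185.

1.2802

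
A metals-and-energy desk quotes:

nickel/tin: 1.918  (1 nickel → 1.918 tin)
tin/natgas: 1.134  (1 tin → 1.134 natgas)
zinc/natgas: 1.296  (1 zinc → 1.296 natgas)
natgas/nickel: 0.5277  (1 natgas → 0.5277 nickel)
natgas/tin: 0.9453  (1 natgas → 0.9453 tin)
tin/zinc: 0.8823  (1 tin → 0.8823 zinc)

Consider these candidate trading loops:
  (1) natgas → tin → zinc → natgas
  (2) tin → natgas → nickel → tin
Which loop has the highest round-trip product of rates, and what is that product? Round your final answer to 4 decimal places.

(1) 0.9453 × 0.8823 × 1.296 = 1.08091
(2) 1.134 × 0.5277 × 1.918 = 1.14775
Highest is cycle (2) at 1.1478 (>1, arbitrage).

1.1478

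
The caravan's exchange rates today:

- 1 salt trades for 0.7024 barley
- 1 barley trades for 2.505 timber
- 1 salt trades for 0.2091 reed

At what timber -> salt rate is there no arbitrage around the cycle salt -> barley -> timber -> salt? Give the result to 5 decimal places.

0.56834

Known legs of the cycle: 0.7024 × 2.505 = 1.759512
For no arbitrage the full-cycle product must be 1, so the missing rate is 1 / 1.759512 ≈ 0.5683394.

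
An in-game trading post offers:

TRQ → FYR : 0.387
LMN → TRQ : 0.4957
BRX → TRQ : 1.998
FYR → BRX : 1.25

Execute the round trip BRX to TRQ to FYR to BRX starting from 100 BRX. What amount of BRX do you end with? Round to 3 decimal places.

96.653

100 BRX × 1.998 = 199.8 TRQ
199.8 TRQ × 0.387 = 77.3226 FYR
77.3226 FYR × 1.25 = 96.65325 BRX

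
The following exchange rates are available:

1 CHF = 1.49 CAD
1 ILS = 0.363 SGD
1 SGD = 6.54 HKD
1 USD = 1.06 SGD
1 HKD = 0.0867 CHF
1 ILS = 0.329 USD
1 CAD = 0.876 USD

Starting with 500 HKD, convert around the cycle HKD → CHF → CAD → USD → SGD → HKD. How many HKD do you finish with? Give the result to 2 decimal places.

392.25

500 HKD × 0.0867 = 43.35 CHF
43.35 CHF × 1.49 = 64.5915 CAD
64.5915 CAD × 0.876 = 56.582154 USD
56.582154 USD × 1.06 = 59.97708324 SGD
59.97708324 SGD × 6.54 = 392.2501243896 HKD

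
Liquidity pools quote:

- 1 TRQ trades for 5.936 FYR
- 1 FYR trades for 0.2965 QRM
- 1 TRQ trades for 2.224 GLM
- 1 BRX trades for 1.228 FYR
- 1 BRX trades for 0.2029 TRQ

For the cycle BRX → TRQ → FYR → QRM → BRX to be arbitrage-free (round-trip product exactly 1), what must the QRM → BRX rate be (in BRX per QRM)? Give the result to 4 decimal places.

2.8003

Known legs of the cycle: 0.2029 × 5.936 × 0.2965 = 0.3571088696
For no arbitrage the full-cycle product must be 1, so the missing rate is 1 / 0.3571088696 ≈ 2.800266.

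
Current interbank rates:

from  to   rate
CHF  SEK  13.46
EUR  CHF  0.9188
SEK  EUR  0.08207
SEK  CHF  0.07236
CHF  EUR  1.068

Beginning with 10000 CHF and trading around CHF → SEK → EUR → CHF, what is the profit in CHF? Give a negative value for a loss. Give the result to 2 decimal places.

149.64

10000 CHF × 13.46 = 134600 SEK
134600 SEK × 0.08207 = 11046.622 EUR
11046.622 EUR × 0.9188 = 10149.6362936 CHF
Net change: 10149.6362936 − 10000 = 149.6362936 CHF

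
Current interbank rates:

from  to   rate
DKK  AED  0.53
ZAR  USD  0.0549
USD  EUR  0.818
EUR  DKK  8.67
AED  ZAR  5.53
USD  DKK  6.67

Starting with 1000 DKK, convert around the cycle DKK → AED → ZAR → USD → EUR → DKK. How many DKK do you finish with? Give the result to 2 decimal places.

1000 DKK × 0.53 = 530 AED
530 AED × 5.53 = 2930.9 ZAR
2930.9 ZAR × 0.0549 = 160.90641 USD
160.90641 USD × 0.818 = 131.62144338 EUR
131.62144338 EUR × 8.67 = 1141.1579141046 DKK

1141.16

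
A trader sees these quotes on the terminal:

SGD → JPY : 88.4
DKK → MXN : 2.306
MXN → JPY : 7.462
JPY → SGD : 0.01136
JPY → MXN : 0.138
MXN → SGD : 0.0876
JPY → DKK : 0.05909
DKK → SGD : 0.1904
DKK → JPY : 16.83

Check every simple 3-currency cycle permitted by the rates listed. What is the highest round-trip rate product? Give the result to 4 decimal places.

1.0686

JPY→MXN→SGD→JPY: 0.138 × 0.0876 × 88.4 = 1.06865
JPY→DKK→MXN→JPY: 0.05909 × 2.306 × 7.462 = 1.01678
JPY→DKK→SGD→JPY: 0.05909 × 0.1904 × 88.4 = 0.99457
Maximum is JPY→MXN→SGD→JPY at 1.0686; arbitrage exists.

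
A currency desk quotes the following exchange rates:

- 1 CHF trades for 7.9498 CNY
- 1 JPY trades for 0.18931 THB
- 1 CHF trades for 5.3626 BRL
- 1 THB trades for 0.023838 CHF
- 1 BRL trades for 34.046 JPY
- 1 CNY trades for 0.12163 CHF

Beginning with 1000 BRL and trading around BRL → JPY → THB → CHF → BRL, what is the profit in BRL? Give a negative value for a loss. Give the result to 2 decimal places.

1000 BRL × 34.046 = 34046 JPY
34046 JPY × 0.18931 = 6445.24826 THB
6445.24826 THB × 0.023838 = 153.64182802188 CHF
153.64182802188 CHF × 5.3626 = 823.919666950133688 BRL
Net change: 823.919666950133688 − 1000 = -176.080333049866312 BRL

-176.08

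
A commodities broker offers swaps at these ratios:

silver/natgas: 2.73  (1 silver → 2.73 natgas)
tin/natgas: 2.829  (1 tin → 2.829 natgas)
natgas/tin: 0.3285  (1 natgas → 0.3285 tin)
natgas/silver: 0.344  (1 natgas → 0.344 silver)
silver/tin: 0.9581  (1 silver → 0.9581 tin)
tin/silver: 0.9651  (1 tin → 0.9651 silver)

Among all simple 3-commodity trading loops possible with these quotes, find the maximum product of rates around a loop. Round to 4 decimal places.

0.9324

silver→tin→natgas→silver: 0.9581 × 2.829 × 0.344 = 0.93240
silver→natgas→tin→silver: 2.73 × 0.3285 × 0.9651 = 0.86551
Maximum is silver→tin→natgas→silver at 0.9324; no arbitrage — every cycle loses value.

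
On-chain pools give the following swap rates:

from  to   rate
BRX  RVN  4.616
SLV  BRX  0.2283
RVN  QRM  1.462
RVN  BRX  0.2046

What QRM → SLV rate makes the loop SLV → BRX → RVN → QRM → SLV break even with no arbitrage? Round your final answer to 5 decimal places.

0.64905

Known legs of the cycle: 0.2283 × 4.616 × 1.462 = 1.5407035536
For no arbitrage the full-cycle product must be 1, so the missing rate is 1 / 1.5407035536 ≈ 0.6490541.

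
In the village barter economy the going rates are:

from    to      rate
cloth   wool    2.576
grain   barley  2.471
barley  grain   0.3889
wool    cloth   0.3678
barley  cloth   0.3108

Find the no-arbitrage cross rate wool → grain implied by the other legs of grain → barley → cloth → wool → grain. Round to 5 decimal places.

0.50548

Known legs of the cycle: 2.471 × 0.3108 × 2.576 = 1.9783339968
For no arbitrage the full-cycle product must be 1, so the missing rate is 1 / 1.9783339968 ≈ 0.5054758.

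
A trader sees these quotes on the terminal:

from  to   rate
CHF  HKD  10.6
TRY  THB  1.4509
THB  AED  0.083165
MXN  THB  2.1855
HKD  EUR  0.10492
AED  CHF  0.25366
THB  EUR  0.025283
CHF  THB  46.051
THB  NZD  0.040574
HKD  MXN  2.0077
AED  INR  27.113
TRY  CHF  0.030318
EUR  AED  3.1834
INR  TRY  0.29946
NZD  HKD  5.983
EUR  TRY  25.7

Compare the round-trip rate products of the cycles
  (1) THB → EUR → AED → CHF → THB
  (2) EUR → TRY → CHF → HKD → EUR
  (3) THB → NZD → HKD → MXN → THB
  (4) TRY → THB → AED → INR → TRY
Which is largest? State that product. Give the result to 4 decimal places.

1.0652

(1) 0.025283 × 3.1834 × 0.25366 × 46.051 = 0.94018
(2) 25.7 × 0.030318 × 10.6 × 0.10492 = 0.86656
(3) 0.040574 × 5.983 × 2.0077 × 2.1855 = 1.06516
(4) 1.4509 × 0.083165 × 27.113 × 0.29946 = 0.97970
Highest is cycle (3) at 1.0652 (>1, arbitrage).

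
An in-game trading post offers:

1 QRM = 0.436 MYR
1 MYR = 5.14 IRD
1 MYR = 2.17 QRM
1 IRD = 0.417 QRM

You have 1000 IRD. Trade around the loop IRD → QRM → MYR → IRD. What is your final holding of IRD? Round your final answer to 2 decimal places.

934.51

1000 IRD × 0.417 = 417 QRM
417 QRM × 0.436 = 181.812 MYR
181.812 MYR × 5.14 = 934.51368 IRD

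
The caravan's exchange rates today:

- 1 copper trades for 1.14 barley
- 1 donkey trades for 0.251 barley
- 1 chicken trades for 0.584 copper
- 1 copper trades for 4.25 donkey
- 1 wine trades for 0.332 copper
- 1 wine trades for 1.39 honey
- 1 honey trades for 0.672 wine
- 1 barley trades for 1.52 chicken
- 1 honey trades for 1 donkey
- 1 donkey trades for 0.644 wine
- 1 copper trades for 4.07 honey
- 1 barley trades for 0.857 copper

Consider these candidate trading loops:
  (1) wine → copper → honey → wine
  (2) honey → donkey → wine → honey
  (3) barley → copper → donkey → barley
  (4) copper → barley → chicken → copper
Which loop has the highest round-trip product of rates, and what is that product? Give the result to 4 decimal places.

(1) 0.332 × 4.07 × 0.672 = 0.90803
(2) 1 × 0.644 × 1.39 = 0.89516
(3) 0.857 × 4.25 × 0.251 = 0.91420
(4) 1.14 × 1.52 × 0.584 = 1.01196
Highest is cycle (4) at 1.0120 (>1, arbitrage).

1.0120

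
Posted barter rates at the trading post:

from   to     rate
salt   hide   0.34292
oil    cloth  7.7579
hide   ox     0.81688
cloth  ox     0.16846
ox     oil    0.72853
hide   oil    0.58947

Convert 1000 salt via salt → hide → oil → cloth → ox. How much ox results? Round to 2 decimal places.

1000 salt × 0.34292 = 342.92 hide
342.92 hide × 0.58947 = 202.1410524 oil
202.1410524 oil × 7.7579 = 1568.19007041396 cloth
1568.19007041396 cloth × 0.16846 = 264.1772992619357016 ox

264.18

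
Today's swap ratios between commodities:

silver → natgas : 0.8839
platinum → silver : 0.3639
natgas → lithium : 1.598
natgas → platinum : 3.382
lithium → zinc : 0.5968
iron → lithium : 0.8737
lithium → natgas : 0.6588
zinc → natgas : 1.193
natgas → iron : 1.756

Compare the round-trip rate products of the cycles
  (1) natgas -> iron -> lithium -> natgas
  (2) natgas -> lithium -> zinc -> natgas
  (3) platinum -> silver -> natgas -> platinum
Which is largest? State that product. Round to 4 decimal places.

(1) 1.756 × 0.8737 × 0.6588 = 1.01074
(2) 1.598 × 0.5968 × 1.193 = 1.13775
(3) 0.3639 × 0.8839 × 3.382 = 1.08782
Highest is cycle (2) at 1.1377 (>1, arbitrage).

1.1377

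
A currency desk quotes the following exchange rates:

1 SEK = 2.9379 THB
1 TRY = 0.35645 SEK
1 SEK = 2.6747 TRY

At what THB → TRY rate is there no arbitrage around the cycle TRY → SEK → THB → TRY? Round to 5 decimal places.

Known legs of the cycle: 0.35645 × 2.9379 = 1.047214455
For no arbitrage the full-cycle product must be 1, so the missing rate is 1 / 1.047214455 ≈ 0.9549142.

0.95491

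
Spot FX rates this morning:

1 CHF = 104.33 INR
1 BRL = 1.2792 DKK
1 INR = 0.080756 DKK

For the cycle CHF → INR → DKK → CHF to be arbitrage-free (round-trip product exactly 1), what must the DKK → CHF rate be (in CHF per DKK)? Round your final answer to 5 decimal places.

0.11869

Known legs of the cycle: 104.33 × 0.080756 = 8.42527348
For no arbitrage the full-cycle product must be 1, so the missing rate is 1 / 8.42527348 ≈ 0.1186905.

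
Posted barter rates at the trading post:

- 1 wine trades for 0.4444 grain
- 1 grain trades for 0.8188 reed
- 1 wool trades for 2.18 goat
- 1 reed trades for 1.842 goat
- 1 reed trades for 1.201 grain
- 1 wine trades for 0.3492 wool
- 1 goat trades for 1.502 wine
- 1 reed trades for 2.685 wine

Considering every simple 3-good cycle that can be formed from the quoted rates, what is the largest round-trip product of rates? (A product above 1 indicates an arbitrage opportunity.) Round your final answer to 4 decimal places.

1.1434

wine→wool→goat→wine: 0.3492 × 2.18 × 1.502 = 1.14341
wine→grain→reed→wine: 0.4444 × 0.8188 × 2.685 = 0.97700
Maximum is wine→wool→goat→wine at 1.1434; arbitrage exists.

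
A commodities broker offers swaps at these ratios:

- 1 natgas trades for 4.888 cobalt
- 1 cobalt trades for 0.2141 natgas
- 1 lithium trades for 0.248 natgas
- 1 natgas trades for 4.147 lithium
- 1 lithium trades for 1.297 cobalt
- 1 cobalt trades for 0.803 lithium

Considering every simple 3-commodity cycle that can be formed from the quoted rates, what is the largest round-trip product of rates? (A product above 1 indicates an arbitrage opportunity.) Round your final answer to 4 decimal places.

1.1516

cobalt→natgas→lithium→cobalt: 0.2141 × 4.147 × 1.297 = 1.15157
cobalt→lithium→natgas→cobalt: 0.803 × 0.248 × 4.888 = 0.97342
Maximum is cobalt→natgas→lithium→cobalt at 1.1516; arbitrage exists.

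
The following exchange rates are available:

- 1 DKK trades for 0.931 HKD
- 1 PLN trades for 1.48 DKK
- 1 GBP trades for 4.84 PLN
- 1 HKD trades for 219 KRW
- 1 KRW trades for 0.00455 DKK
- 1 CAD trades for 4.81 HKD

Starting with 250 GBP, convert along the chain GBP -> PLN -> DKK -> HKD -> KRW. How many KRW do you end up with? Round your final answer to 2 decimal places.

365124.42

250 GBP × 4.84 = 1210 PLN
1210 PLN × 1.48 = 1790.8 DKK
1790.8 DKK × 0.931 = 1667.2348 HKD
1667.2348 HKD × 219 = 365124.4212 KRW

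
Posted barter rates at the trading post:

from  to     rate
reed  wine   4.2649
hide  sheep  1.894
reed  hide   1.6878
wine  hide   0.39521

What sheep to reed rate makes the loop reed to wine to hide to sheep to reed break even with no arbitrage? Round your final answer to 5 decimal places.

0.31324

Known legs of the cycle: 4.2649 × 0.39521 × 1.894 = 3.192395958326
For no arbitrage the full-cycle product must be 1, so the missing rate is 1 / 3.192395958326 ≈ 0.3132444.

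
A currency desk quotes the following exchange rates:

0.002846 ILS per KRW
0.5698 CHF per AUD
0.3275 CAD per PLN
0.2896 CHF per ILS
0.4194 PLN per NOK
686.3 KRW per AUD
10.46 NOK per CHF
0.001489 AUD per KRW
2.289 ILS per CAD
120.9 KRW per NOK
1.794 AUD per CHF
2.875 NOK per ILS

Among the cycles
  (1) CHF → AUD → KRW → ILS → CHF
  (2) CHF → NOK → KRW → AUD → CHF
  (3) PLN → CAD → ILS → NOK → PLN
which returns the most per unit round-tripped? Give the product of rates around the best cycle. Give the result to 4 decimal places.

(1) 1.794 × 686.3 × 0.002846 × 0.2896 = 1.01478
(2) 10.46 × 120.9 × 0.001489 × 0.5698 = 1.07294
(3) 0.3275 × 2.289 × 2.875 × 0.4194 = 0.90391
Highest is cycle (2) at 1.0729 (>1, arbitrage).

1.0729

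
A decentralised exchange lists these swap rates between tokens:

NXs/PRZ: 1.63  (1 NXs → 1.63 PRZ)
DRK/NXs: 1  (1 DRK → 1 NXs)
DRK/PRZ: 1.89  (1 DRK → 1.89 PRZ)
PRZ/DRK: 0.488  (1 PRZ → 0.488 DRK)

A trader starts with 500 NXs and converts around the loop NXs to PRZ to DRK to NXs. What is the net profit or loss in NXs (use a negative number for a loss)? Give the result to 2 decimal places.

500 NXs × 1.63 = 815 PRZ
815 PRZ × 0.488 = 397.72 DRK
397.72 DRK × 1 = 397.72 NXs
Net change: 397.72 − 500 = -102.28 NXs

-102.28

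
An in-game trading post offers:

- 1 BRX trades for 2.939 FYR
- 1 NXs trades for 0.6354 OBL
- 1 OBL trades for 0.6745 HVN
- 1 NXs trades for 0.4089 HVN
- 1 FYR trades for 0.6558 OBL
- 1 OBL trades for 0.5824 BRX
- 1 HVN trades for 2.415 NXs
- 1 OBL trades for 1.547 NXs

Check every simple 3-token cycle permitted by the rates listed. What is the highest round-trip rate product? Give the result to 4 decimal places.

1.1225

FYR→OBL→BRX→FYR: 0.6558 × 0.5824 × 2.939 = 1.12252
NXs→OBL→HVN→NXs: 0.6354 × 0.6745 × 2.415 = 1.03501
Maximum is FYR→OBL→BRX→FYR at 1.1225; arbitrage exists.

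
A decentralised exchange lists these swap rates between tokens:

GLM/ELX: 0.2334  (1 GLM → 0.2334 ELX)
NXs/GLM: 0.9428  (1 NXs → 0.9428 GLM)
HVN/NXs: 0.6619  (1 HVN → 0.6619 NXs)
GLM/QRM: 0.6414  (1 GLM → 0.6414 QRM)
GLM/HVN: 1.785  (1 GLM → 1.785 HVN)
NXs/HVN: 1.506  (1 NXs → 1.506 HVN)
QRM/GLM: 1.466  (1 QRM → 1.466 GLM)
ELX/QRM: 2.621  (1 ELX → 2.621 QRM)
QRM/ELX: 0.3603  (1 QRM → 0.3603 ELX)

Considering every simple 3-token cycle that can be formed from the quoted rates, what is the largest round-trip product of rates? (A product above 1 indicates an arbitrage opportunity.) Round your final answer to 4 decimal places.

1.1139

NXs→GLM→HVN→NXs: 0.9428 × 1.785 × 0.6619 = 1.11391
ELX→QRM→GLM→ELX: 2.621 × 1.466 × 0.2334 = 0.89681
Maximum is NXs→GLM→HVN→NXs at 1.1139; arbitrage exists.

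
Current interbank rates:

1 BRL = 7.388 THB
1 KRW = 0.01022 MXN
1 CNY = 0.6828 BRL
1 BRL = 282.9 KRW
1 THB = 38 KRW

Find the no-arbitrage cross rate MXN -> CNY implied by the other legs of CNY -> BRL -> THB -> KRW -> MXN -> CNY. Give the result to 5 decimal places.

Known legs of the cycle: 0.6828 × 7.388 × 38 × 0.01022 = 1.959092272704
For no arbitrage the full-cycle product must be 1, so the missing rate is 1 / 1.959092272704 ≈ 0.5104405.

0.51044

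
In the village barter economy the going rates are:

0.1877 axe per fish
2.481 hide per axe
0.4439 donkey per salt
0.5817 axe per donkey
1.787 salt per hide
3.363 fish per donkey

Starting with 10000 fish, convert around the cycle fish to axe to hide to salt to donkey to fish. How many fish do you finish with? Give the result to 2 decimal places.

10000 fish × 0.1877 = 1877 axe
1877 axe × 2.481 = 4656.837 hide
4656.837 hide × 1.787 = 8321.767719 salt
8321.767719 salt × 0.4439 = 3694.0326904641 donkey
3694.0326904641 donkey × 3.363 = 12423.0319380307683 fish

12423.03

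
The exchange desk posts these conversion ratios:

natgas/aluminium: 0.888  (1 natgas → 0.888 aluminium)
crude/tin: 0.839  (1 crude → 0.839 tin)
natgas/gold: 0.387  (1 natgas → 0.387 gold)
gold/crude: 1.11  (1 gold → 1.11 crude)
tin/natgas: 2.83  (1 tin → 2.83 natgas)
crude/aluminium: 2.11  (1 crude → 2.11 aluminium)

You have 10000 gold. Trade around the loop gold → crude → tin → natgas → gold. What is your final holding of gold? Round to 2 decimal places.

10199.58

10000 gold × 1.11 = 11100 crude
11100 crude × 0.839 = 9312.9 tin
9312.9 tin × 2.83 = 26355.507 natgas
26355.507 natgas × 0.387 = 10199.581209 gold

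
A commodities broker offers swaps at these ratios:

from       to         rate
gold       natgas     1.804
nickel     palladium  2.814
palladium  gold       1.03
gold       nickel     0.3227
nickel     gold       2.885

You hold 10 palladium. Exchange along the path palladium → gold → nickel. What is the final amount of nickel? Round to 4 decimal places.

10 palladium × 1.03 = 10.3 gold
10.3 gold × 0.3227 = 3.32381 nickel

3.3238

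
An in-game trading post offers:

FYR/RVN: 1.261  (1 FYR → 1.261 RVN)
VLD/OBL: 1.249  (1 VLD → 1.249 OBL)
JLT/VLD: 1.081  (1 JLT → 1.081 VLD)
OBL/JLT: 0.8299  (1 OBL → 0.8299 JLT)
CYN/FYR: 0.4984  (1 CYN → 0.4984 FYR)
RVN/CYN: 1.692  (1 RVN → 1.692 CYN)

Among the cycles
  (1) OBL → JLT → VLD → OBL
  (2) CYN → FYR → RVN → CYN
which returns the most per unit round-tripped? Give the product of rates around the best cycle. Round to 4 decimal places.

(1) 0.8299 × 1.081 × 1.249 = 1.12051
(2) 0.4984 × 1.261 × 1.692 = 1.06339
Highest is cycle (1) at 1.1205 (>1, arbitrage).

1.1205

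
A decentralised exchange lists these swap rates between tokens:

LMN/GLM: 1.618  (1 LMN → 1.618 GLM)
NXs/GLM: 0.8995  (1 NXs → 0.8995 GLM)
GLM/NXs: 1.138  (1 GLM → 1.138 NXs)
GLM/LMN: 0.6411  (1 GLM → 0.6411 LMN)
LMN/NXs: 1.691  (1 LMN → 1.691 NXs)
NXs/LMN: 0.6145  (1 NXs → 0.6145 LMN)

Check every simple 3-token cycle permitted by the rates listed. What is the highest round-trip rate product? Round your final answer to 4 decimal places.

1.1315

NXs→LMN→GLM→NXs: 0.6145 × 1.618 × 1.138 = 1.13147
NXs→GLM→LMN→NXs: 0.8995 × 0.6411 × 1.691 = 0.97515
Maximum is NXs→LMN→GLM→NXs at 1.1315; arbitrage exists.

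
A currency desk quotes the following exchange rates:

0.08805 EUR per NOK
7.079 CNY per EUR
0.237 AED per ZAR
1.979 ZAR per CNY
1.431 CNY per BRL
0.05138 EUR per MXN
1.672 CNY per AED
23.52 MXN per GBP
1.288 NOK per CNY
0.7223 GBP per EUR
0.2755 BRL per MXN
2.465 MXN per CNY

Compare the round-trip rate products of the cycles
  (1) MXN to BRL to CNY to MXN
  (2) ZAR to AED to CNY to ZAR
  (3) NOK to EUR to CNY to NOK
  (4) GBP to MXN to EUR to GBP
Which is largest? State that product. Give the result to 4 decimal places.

(1) 0.2755 × 1.431 × 2.465 = 0.97180
(2) 0.237 × 1.672 × 1.979 = 0.78421
(3) 0.08805 × 7.079 × 1.288 = 0.80282
(4) 23.52 × 0.05138 × 0.7223 = 0.87287
Highest is cycle (1) at 0.9718 (≤1, no arbitrage).

0.9718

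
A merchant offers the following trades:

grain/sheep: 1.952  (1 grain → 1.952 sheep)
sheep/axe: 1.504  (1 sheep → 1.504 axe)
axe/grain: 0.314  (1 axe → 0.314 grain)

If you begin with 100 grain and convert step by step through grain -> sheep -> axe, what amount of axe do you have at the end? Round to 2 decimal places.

100 grain × 1.952 = 195.2 sheep
195.2 sheep × 1.504 = 293.5808 axe

293.58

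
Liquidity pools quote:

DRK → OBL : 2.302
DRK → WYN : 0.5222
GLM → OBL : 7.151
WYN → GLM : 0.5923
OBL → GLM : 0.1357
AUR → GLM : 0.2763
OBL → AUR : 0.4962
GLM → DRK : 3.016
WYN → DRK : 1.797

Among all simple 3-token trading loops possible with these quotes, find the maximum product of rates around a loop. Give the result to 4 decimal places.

GLM→OBL→AUR→GLM: 7.151 × 0.4962 × 0.2763 = 0.98040
GLM→DRK→OBL→GLM: 3.016 × 2.302 × 0.1357 = 0.94214
GLM→DRK→WYN→GLM: 3.016 × 0.5222 × 0.5923 = 0.93285
Maximum is GLM→OBL→AUR→GLM at 0.9804; no arbitrage — every cycle loses value.

0.9804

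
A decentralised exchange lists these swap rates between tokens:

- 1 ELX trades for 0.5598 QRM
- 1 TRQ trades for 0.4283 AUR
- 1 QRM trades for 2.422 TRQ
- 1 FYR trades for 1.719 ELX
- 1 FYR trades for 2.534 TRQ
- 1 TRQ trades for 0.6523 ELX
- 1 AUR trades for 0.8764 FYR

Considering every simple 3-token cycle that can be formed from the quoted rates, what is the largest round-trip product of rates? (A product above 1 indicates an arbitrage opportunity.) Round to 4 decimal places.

0.9512

FYR→TRQ→AUR→FYR: 2.534 × 0.4283 × 0.8764 = 0.95117
ELX→QRM→TRQ→ELX: 0.5598 × 2.422 × 0.6523 = 0.88441
Maximum is FYR→TRQ→AUR→FYR at 0.9512; no arbitrage — every cycle loses value.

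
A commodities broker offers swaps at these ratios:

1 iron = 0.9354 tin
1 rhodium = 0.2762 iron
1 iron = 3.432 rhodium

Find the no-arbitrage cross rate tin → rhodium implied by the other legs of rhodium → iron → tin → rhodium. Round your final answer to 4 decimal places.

Known legs of the cycle: 0.2762 × 0.9354 = 0.25835748
For no arbitrage the full-cycle product must be 1, so the missing rate is 1 / 0.25835748 ≈ 3.870606.

3.8706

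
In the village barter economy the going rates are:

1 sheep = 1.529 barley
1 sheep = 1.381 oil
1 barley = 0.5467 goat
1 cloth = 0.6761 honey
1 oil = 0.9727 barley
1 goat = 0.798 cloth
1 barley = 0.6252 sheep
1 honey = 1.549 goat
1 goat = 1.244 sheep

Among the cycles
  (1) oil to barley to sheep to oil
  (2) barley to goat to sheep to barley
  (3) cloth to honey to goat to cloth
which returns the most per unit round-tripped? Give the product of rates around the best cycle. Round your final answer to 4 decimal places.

1.0399

(1) 0.9727 × 0.6252 × 1.381 = 0.83983
(2) 0.5467 × 1.244 × 1.529 = 1.03986
(3) 0.6761 × 1.549 × 0.798 = 0.83573
Highest is cycle (2) at 1.0399 (>1, arbitrage).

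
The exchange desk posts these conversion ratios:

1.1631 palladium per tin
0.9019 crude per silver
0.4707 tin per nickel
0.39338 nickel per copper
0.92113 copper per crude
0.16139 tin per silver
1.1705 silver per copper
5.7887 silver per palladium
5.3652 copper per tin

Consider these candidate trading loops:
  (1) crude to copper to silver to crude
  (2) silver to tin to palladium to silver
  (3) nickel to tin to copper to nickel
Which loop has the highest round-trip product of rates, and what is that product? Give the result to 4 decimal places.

1.0866

(1) 0.92113 × 1.1705 × 0.9019 = 0.97241
(2) 0.16139 × 1.1631 × 5.7887 = 1.08661
(3) 0.4707 × 5.3652 × 0.39338 = 0.99344
Highest is cycle (2) at 1.0866 (>1, arbitrage).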